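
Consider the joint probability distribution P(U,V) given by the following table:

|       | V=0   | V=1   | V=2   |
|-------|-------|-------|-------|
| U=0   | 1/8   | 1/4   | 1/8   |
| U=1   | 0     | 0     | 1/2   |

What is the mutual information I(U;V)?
Marginal P(U) (row sums):
  P(U=0) = 1/8 + 1/4 + 1/8 = 1/2
  P(U=1) = 0 + 0 + 1/2 = 1/2
Marginal P(V) (column sums):
  P(V=0) = 1/8 + 0 = 1/8
  P(V=1) = 1/4 + 0 = 1/4
  P(V=2) = 1/8 + 1/2 = 5/8

H(U) = -[(1/2)·log₂(1/2) + (1/2)·log₂(1/2)]
  = 0.5000 + 0.5000
  = 1.0000 bits
H(V) = -[(1/8)·log₂(1/8) + (1/4)·log₂(1/4) + (5/8)·log₂(5/8)]
  = 0.3750 + 0.5000 + 0.4238
  = 1.2988 bits
H(U,V) = -[(1/8)·log₂(1/8) + (1/4)·log₂(1/4) + (1/8)·log₂(1/8) + (1/2)·log₂(1/2)]
  = 0.3750 + 0.5000 + 0.3750 + 0.5000
  = 1.7500 bits

I(U;V) = H(U) + H(V) - H(U,V)
  = 1.0000 + 1.2988 - 1.7500
  = 0.5488 bits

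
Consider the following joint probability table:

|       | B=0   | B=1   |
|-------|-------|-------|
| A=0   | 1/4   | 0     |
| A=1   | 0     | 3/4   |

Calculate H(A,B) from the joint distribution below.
H(A,B) = -Σ P(A,B) log₂ P(A,B), summed over the non-zero cells:
H(A,B) = -[(1/4)·log₂(1/4) + (3/4)·log₂(3/4)]
  = 0.5000 + 0.3113
  = 0.8113 bits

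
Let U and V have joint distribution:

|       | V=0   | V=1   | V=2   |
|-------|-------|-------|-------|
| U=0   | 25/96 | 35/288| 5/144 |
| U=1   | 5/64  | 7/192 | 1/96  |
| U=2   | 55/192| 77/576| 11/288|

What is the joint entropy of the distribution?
H(U,V) = -Σ P(U,V) log₂ P(U,V), summed over the non-zero cells:
H(U,V) = -[(25/96)·log₂(25/96) + (35/288)·log₂(35/288) + (5/144)·log₂(5/144) + (5/64)·log₂(5/64) + (7/192)·log₂(7/192) + (1/96)·log₂(1/96) + (55/192)·log₂(55/192) + (77/576)·log₂(77/576) + (11/288)·log₂(11/288)]
  = 0.5055 + 0.3695 + 0.1683 + 0.2873 + 0.1742 + 0.0686 + 0.5167 + 0.3881 + 0.1799
  = 2.6581 bits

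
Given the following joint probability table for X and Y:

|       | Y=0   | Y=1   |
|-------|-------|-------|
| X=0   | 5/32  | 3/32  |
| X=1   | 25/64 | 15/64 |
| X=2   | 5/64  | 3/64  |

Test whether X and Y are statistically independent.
Marginal P(X) (row sums):
  P(X=0) = 5/32 + 3/32 = 1/4
  P(X=1) = 25/64 + 15/64 = 5/8
  P(X=2) = 5/64 + 3/64 = 1/8
Marginal P(Y) (column sums):
  P(Y=0) = 5/32 + 25/64 + 5/64 = 5/8
  P(Y=1) = 3/32 + 15/64 + 3/64 = 3/8

X and Y are independent iff P(X=i,Y=j) = P(X=i)·P(Y=j) for every cell.
  P(X=0)·P(Y=0) = 1/4 × 5/8 = 5/32 = P(X=0,Y=0) ✓
  P(X=0)·P(Y=1) = 1/4 × 3/8 = 3/32 = P(X=0,Y=1) ✓
  P(X=1)·P(Y=0) = 5/8 × 5/8 = 25/64 = P(X=1,Y=0) ✓
  P(X=1)·P(Y=1) = 5/8 × 3/8 = 15/64 = P(X=1,Y=1) ✓
  P(X=2)·P(Y=0) = 1/8 × 5/8 = 5/64 = P(X=2,Y=0) ✓
  P(X=2)·P(Y=1) = 1/8 × 3/8 = 3/64 = P(X=2,Y=1) ✓

Yes, X and Y are independent: every cell factors, so I(X;Y) = 0 bits.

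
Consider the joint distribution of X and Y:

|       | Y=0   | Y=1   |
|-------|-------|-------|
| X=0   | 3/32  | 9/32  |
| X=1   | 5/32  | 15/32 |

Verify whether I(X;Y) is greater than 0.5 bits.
Marginal P(X) (row sums):
  P(X=0) = 3/32 + 9/32 = 3/8
  P(X=1) = 5/32 + 15/32 = 5/8
Marginal P(Y) (column sums):
  P(Y=0) = 3/32 + 5/32 = 1/4
  P(Y=1) = 9/32 + 15/32 = 3/4

H(X) = -[(3/8)·log₂(3/8) + (5/8)·log₂(5/8)]
  = 0.5306 + 0.4238
  = 0.9544 bits
H(Y) = -[(1/4)·log₂(1/4) + (3/4)·log₂(3/4)]
  = 0.5000 + 0.3113
  = 0.8113 bits
H(X,Y) = -[(3/32)·log₂(3/32) + (9/32)·log₂(9/32) + (5/32)·log₂(5/32) + (15/32)·log₂(15/32)]
  = 0.3202 + 0.5147 + 0.4184 + 0.5124
  = 1.7657 bits

I(X;Y) = H(X) + H(Y) - H(X,Y)
  = 0.9544 + 0.8113 - 1.7657
  = 0.0000 bits

No. I(X;Y) = 0.0000 bits, which is ≤ 0.5 bits.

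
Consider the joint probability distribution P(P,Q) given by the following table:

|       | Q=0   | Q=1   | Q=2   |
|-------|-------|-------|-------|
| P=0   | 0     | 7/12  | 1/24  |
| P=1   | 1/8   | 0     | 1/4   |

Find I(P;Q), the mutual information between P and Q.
Marginal P(P) (row sums):
  P(P=0) = 0 + 7/12 + 1/24 = 5/8
  P(P=1) = 1/8 + 0 + 1/4 = 3/8
Marginal P(Q) (column sums):
  P(Q=0) = 0 + 1/8 = 1/8
  P(Q=1) = 7/12 + 0 = 7/12
  P(Q=2) = 1/24 + 1/4 = 7/24

H(P) = -[(5/8)·log₂(5/8) + (3/8)·log₂(3/8)]
  = 0.4238 + 0.5306
  = 0.9544 bits
H(Q) = -[(1/8)·log₂(1/8) + (7/12)·log₂(7/12) + (7/24)·log₂(7/24)]
  = 0.3750 + 0.4536 + 0.5185
  = 1.3471 bits
H(P,Q) = -[(7/12)·log₂(7/12) + (1/24)·log₂(1/24) + (1/8)·log₂(1/8) + (1/4)·log₂(1/4)]
  = 0.4536 + 0.1910 + 0.3750 + 0.5000
  = 1.5196 bits

I(P;Q) = H(P) + H(Q) - H(P,Q)
  = 0.9544 + 1.3471 - 1.5196
  = 0.7819 bits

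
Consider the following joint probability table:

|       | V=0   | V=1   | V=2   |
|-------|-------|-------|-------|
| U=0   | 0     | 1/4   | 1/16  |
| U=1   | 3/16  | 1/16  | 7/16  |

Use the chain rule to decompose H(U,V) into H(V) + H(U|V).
By the chain rule: H(U,V) = H(V) + H(U|V)

Marginal P(V) (column sums):
  P(V=0) = 0 + 3/16 = 3/16
  P(V=1) = 1/4 + 1/16 = 5/16
  P(V=2) = 1/16 + 7/16 = 1/2
H(V) = -[(3/16)·log₂(3/16) + (5/16)·log₂(5/16) + (1/2)·log₂(1/2)]
  = 0.4528 + 0.5244 + 0.5000
  = 1.4772 bits
H(U|V) = -Σ P(U,V)·log₂ P(U|V), where P(U|V) = P(U,V) / P(V)
  (cells with P(U,V) = 0 contribute 0)
  (U=0,V=1): P(U|V) = (1/4)/(5/16) = 4/5;  -(1/4)·log₂(4/5) = 0.0805
  (U=0,V=2): P(U|V) = (1/16)/(1/2) = 1/8;  -(1/16)·log₂(1/8) = 0.1875
  (U=1,V=0): P(U|V) = (3/16)/(3/16) = 1;  -(3/16)·log₂(1) = 0.0000
  (U=1,V=1): P(U|V) = (1/16)/(5/16) = 1/5;  -(1/16)·log₂(1/5) = 0.1451
  (U=1,V=2): P(U|V) = (7/16)/(1/2) = 7/8;  -(7/16)·log₂(7/8) = 0.0843
H(U|V) = 0.0805 + 0.1875 + 0.0000 + 0.1451 + 0.0843
  = 0.4974 bits

H(U,V) = H(V) + H(U|V) = 1.4772 + 0.4974 = 1.9746 bits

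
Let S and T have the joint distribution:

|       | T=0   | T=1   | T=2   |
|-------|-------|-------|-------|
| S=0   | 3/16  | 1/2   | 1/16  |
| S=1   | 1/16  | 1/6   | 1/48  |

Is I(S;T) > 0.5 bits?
Marginal P(S) (row sums):
  P(S=0) = 3/16 + 1/2 + 1/16 = 3/4
  P(S=1) = 1/16 + 1/6 + 1/48 = 1/4
Marginal P(T) (column sums):
  P(T=0) = 3/16 + 1/16 = 1/4
  P(T=1) = 1/2 + 1/6 = 2/3
  P(T=2) = 1/16 + 1/48 = 1/12

H(S) = -[(3/4)·log₂(3/4) + (1/4)·log₂(1/4)]
  = 0.3113 + 0.5000
  = 0.8113 bits
H(T) = -[(1/4)·log₂(1/4) + (2/3)·log₂(2/3) + (1/12)·log₂(1/12)]
  = 0.5000 + 0.3900 + 0.2987
  = 1.1887 bits
H(S,T) = -[(3/16)·log₂(3/16) + (1/2)·log₂(1/2) + (1/16)·log₂(1/16) + (1/16)·log₂(1/16) + (1/6)·log₂(1/6) + (1/48)·log₂(1/48)]
  = 0.4528 + 0.5000 + 0.2500 + 0.2500 + 0.4308 + 0.1164
  = 2.0000 bits

I(S;T) = H(S) + H(T) - H(S,T)
  = 0.8113 + 1.1887 - 2.0000
  = 0.0000 bits

No. I(S;T) = 0.0000 bits, which is ≤ 0.5 bits.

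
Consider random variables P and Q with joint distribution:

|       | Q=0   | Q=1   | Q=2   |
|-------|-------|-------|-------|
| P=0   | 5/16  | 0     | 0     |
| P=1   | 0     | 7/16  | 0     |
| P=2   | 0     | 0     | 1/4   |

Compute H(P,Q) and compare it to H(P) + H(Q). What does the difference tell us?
Marginal P(P) (row sums):
  P(P=0) = 5/16 + 0 + 0 = 5/16
  P(P=1) = 0 + 7/16 + 0 = 7/16
  P(P=2) = 0 + 0 + 1/4 = 1/4
Marginal P(Q) (column sums):
  P(Q=0) = 5/16 + 0 + 0 = 5/16
  P(Q=1) = 0 + 7/16 + 0 = 7/16
  P(Q=2) = 0 + 0 + 1/4 = 1/4

H(P,Q) = -[(5/16)·log₂(5/16) + (7/16)·log₂(7/16) + (1/4)·log₂(1/4)]
  = 0.5244 + 0.5218 + 0.5000
  = 1.5462 bits
H(P) = -[(5/16)·log₂(5/16) + (7/16)·log₂(7/16) + (1/4)·log₂(1/4)]
  = 0.5244 + 0.5218 + 0.5000
  = 1.5462 bits
H(Q) = -[(5/16)·log₂(5/16) + (7/16)·log₂(7/16) + (1/4)·log₂(1/4)]
  = 0.5244 + 0.5218 + 0.5000
  = 1.5462 bits

H(P) + H(Q) = 1.5462 + 1.5462 = 3.0924 bits
Difference: H(P) + H(Q) - H(P,Q) = 3.0924 - 1.5462 = 1.5462 bits = I(P;Q)

The difference is the mutual information; it is positive here, so P and Q are dependent (knowing one reduces uncertainty about the other by 1.5462 bits).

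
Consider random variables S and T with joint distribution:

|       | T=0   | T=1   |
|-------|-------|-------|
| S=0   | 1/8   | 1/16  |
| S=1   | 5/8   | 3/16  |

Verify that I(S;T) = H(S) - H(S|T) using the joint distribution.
Left side, from I(S;T) = H(S) + H(T) - H(S,T):
Marginal P(S) (row sums):
  P(S=0) = 1/8 + 1/16 = 3/16
  P(S=1) = 5/8 + 3/16 = 13/16
Marginal P(T) (column sums):
  P(T=0) = 1/8 + 5/8 = 3/4
  P(T=1) = 1/16 + 3/16 = 1/4

H(S) = -[(3/16)·log₂(3/16) + (13/16)·log₂(13/16)]
  = 0.4528 + 0.2434
  = 0.6962 bits
H(T) = -[(3/4)·log₂(3/4) + (1/4)·log₂(1/4)]
  = 0.3113 + 0.5000
  = 0.8113 bits
H(S,T) = -[(1/8)·log₂(1/8) + (1/16)·log₂(1/16) + (5/8)·log₂(5/8) + (3/16)·log₂(3/16)]
  = 0.3750 + 0.2500 + 0.4238 + 0.4528
  = 1.5016 bits

I(S;T) = H(S) + H(T) - H(S,T)
  = 0.6962 + 0.8113 - 1.5016
  = 0.0059 bits

Right side, with H(S|T) computed directly from the conditional probabilities:
H(S|T) = -Σ P(S,T)·log₂ P(S|T), where P(S|T) = P(S,T) / P(T)
  (S=0,T=0): P(S|T) = (1/8)/(3/4) = 1/6;  -(1/8)·log₂(1/6) = 0.3231
  (S=0,T=1): P(S|T) = (1/16)/(1/4) = 1/4;  -(1/16)·log₂(1/4) = 0.1250
  (S=1,T=0): P(S|T) = (5/8)/(3/4) = 5/6;  -(5/8)·log₂(5/6) = 0.1644
  (S=1,T=1): P(S|T) = (3/16)/(1/4) = 3/4;  -(3/16)·log₂(3/4) = 0.0778
H(S|T) = 0.3231 + 0.1250 + 0.1644 + 0.0778
  = 0.6903 bits
H(S) - H(S|T) = 0.6962 - 0.6903 = 0.0059 bits

Both sides equal 0.0059 bits, so I(S;T) = H(S) - H(S|T) ✓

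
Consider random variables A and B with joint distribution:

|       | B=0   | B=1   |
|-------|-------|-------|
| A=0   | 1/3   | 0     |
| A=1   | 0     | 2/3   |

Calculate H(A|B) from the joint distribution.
Marginal P(B) (column sums):
  P(B=0) = 1/3 + 0 = 1/3
  P(B=1) = 0 + 2/3 = 2/3

H(A|B) = -Σ P(A,B)·log₂ P(A|B), where P(A|B) = P(A,B) / P(B)
  (cells with P(A,B) = 0 contribute 0)
  (A=0,B=0): P(A|B) = (1/3)/(1/3) = 1;  -(1/3)·log₂(1) = 0.0000
  (A=1,B=1): P(A|B) = (2/3)/(2/3) = 1;  -(2/3)·log₂(1) = 0.0000
H(A|B) = 0.0000 + 0.0000
  = 0.0000 bits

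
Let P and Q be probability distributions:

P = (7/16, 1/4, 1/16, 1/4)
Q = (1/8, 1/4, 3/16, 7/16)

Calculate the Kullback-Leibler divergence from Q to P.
D(P||Q) = Σ P(i) log₂(P(i)/Q(i))
  i=0: (7/16) × log₂((7/16)/(1/8)) = (7/16) × log₂(7/2) = 0.7907
  i=1: (1/4) × log₂((1/4)/(1/4)) = (1/4) × log₂(1) = 0.0000
  i=2: (1/16) × log₂((1/16)/(3/16)) = (1/16) × log₂(1/3) = -0.0991
  i=3: (1/4) × log₂((1/4)/(7/16)) = (1/4) × log₂(4/7) = -0.2018
D(P||Q) = 0.7907 + 0.0000 - 0.0991 - 0.2018
  = 0.4898 bits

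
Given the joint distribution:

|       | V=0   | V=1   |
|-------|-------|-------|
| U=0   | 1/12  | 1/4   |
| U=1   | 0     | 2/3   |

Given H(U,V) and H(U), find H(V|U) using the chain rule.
From the chain rule: H(U,V) = H(U) + H(V|U)
Therefore: H(V|U) = H(U,V) - H(U)

H(U,V) = -[(1/12)·log₂(1/12) + (1/4)·log₂(1/4) + (2/3)·log₂(2/3)]
  = 0.2987 + 0.5000 + 0.3900
  = 1.1887 bits
Marginal P(U) (row sums):
  P(U=0) = 1/12 + 1/4 = 1/3
  P(U=1) = 0 + 2/3 = 2/3
H(U) = -[(1/3)·log₂(1/3) + (2/3)·log₂(2/3)]
  = 0.5283 + 0.3900
  = 0.9183 bits

H(V|U) = 1.1887 - 0.9183 = 0.2704 bits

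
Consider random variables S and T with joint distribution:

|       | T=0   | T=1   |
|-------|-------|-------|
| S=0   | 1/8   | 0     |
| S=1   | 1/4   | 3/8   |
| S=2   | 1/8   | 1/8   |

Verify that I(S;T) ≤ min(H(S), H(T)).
Marginal P(S) (row sums):
  P(S=0) = 1/8 + 0 = 1/8
  P(S=1) = 1/4 + 3/8 = 5/8
  P(S=2) = 1/8 + 1/8 = 1/4
Marginal P(T) (column sums):
  P(T=0) = 1/8 + 1/4 + 1/8 = 1/2
  P(T=1) = 0 + 3/8 + 1/8 = 1/2

H(S) = -[(1/8)·log₂(1/8) + (5/8)·log₂(5/8) + (1/4)·log₂(1/4)]
  = 0.3750 + 0.4238 + 0.5000
  = 1.2988 bits
H(T) = -[(1/2)·log₂(1/2) + (1/2)·log₂(1/2)]
  = 0.5000 + 0.5000
  = 1.0000 bits
H(S,T) = -[(1/8)·log₂(1/8) + (1/4)·log₂(1/4) + (3/8)·log₂(3/8) + (1/8)·log₂(1/8) + (1/8)·log₂(1/8)]
  = 0.3750 + 0.5000 + 0.5306 + 0.3750 + 0.3750
  = 2.1556 bits

I(S;T) = H(S) + H(T) - H(S,T)
  = 1.2988 + 1.0000 - 2.1556
  = 0.1432 bits

min(H(S), H(T)) = min(1.2988, 1.0000) = 1.0000 bits
Since 0.1432 ≤ 1.0000, the bound is satisfied ✓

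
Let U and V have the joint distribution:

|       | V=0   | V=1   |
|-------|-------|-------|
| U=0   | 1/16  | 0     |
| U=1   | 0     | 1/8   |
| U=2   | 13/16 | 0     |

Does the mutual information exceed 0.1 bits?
Marginal P(U) (row sums):
  P(U=0) = 1/16 + 0 = 1/16
  P(U=1) = 0 + 1/8 = 1/8
  P(U=2) = 13/16 + 0 = 13/16
Marginal P(V) (column sums):
  P(V=0) = 1/16 + 0 + 13/16 = 7/8
  P(V=1) = 0 + 1/8 + 0 = 1/8

H(U) = -[(1/16)·log₂(1/16) + (1/8)·log₂(1/8) + (13/16)·log₂(13/16)]
  = 0.2500 + 0.3750 + 0.2434
  = 0.8684 bits
H(V) = -[(7/8)·log₂(7/8) + (1/8)·log₂(1/8)]
  = 0.1686 + 0.3750
  = 0.5436 bits
H(U,V) = -[(1/16)·log₂(1/16) + (1/8)·log₂(1/8) + (13/16)·log₂(13/16)]
  = 0.2500 + 0.3750 + 0.2434
  = 0.8684 bits

I(U;V) = H(U) + H(V) - H(U,V)
  = 0.8684 + 0.5436 - 0.8684
  = 0.5436 bits

Yes. I(U;V) = 0.5436 bits, which is > 0.1 bits.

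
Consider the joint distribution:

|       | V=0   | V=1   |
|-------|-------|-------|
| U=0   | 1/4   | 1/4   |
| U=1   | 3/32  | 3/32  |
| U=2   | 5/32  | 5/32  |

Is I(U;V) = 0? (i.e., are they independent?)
Marginal P(U) (row sums):
  P(U=0) = 1/4 + 1/4 = 1/2
  P(U=1) = 3/32 + 3/32 = 3/16
  P(U=2) = 5/32 + 5/32 = 5/16
Marginal P(V) (column sums):
  P(V=0) = 1/4 + 3/32 + 5/32 = 1/2
  P(V=1) = 1/4 + 3/32 + 5/32 = 1/2

U and V are independent iff P(U=i,V=j) = P(U=i)·P(V=j) for every cell.
  P(U=0)·P(V=0) = 1/2 × 1/2 = 1/4 = P(U=0,V=0) ✓
  P(U=0)·P(V=1) = 1/2 × 1/2 = 1/4 = P(U=0,V=1) ✓
  P(U=1)·P(V=0) = 3/16 × 1/2 = 3/32 = P(U=1,V=0) ✓
  P(U=1)·P(V=1) = 3/16 × 1/2 = 3/32 = P(U=1,V=1) ✓
  P(U=2)·P(V=0) = 5/16 × 1/2 = 5/32 = P(U=2,V=0) ✓
  P(U=2)·P(V=1) = 5/16 × 1/2 = 5/32 = P(U=2,V=1) ✓

Yes, U and V are independent: every cell factors, so I(U;V) = 0 bits.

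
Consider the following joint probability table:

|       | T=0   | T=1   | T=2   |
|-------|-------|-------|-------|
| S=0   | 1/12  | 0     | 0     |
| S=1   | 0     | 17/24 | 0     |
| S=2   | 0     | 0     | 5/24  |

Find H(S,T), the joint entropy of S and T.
H(S,T) = -Σ P(S,T) log₂ P(S,T), summed over the non-zero cells:
H(S,T) = -[(1/12)·log₂(1/12) + (17/24)·log₂(17/24) + (5/24)·log₂(5/24)]
  = 0.2987 + 0.3524 + 0.4715
  = 1.1226 bits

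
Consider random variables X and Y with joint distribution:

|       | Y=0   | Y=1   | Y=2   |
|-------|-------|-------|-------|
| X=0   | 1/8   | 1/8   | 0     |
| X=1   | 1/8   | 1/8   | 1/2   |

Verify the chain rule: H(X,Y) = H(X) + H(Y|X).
Left side:
H(X,Y) = -[(1/8)·log₂(1/8) + (1/8)·log₂(1/8) + (1/8)·log₂(1/8) + (1/8)·log₂(1/8) + (1/2)·log₂(1/2)]
  = 0.3750 + 0.3750 + 0.3750 + 0.3750 + 0.5000
  = 2.0000 bits

Right side:
Marginal P(X) (row sums):
  P(X=0) = 1/8 + 1/8 + 0 = 1/4
  P(X=1) = 1/8 + 1/8 + 1/2 = 3/4
H(X) = -[(1/4)·log₂(1/4) + (3/4)·log₂(3/4)]
  = 0.5000 + 0.3113
  = 0.8113 bits
H(Y|X) = -Σ P(X,Y)·log₂ P(Y|X), where P(Y|X) = P(X,Y) / P(X)
  (cells with P(X,Y) = 0 contribute 0)
  (X=0,Y=0): P(Y|X) = (1/8)/(1/4) = 1/2;  -(1/8)·log₂(1/2) = 0.1250
  (X=0,Y=1): P(Y|X) = (1/8)/(1/4) = 1/2;  -(1/8)·log₂(1/2) = 0.1250
  (X=1,Y=0): P(Y|X) = (1/8)/(3/4) = 1/6;  -(1/8)·log₂(1/6) = 0.3231
  (X=1,Y=1): P(Y|X) = (1/8)/(3/4) = 1/6;  -(1/8)·log₂(1/6) = 0.3231
  (X=1,Y=2): P(Y|X) = (1/2)/(3/4) = 2/3;  -(1/2)·log₂(2/3) = 0.2925
H(Y|X) = 0.1250 + 0.1250 + 0.3231 + 0.3231 + 0.2925
  = 1.1887 bits
H(X) + H(Y|X) = 0.8113 + 1.1887 = 2.0000 bits

Both sides equal 2.0000 bits, so the chain rule holds ✓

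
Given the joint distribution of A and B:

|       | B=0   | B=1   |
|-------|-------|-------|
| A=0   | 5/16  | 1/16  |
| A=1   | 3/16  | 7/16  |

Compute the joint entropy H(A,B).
H(A,B) = -Σ P(A,B) log₂ P(A,B), summed over the non-zero cells:
H(A,B) = -[(5/16)·log₂(5/16) + (1/16)·log₂(1/16) + (3/16)·log₂(3/16) + (7/16)·log₂(7/16)]
  = 0.5244 + 0.2500 + 0.4528 + 0.5218
  = 1.7490 bits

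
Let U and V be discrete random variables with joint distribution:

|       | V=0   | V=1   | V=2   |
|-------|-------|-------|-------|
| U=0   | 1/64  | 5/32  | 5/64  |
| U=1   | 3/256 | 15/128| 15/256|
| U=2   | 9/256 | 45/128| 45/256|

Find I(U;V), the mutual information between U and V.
Marginal P(U) (row sums):
  P(U=0) = 1/64 + 5/32 + 5/64 = 1/4
  P(U=1) = 3/256 + 15/128 + 15/256 = 3/16
  P(U=2) = 9/256 + 45/128 + 45/256 = 9/16
Marginal P(V) (column sums):
  P(V=0) = 1/64 + 3/256 + 9/256 = 1/16
  P(V=1) = 5/32 + 15/128 + 45/128 = 5/8
  P(V=2) = 5/64 + 15/256 + 45/256 = 5/16

H(U) = -[(1/4)·log₂(1/4) + (3/16)·log₂(3/16) + (9/16)·log₂(9/16)]
  = 0.5000 + 0.4528 + 0.4669
  = 1.4197 bits
H(V) = -[(1/16)·log₂(1/16) + (5/8)·log₂(5/8) + (5/16)·log₂(5/16)]
  = 0.2500 + 0.4238 + 0.5244
  = 1.1982 bits
H(U,V) = -[(1/64)·log₂(1/64) + (5/32)·log₂(5/32) + (5/64)·log₂(5/64) + (3/256)·log₂(3/256) + (15/128)·log₂(15/128) + (15/256)·log₂(15/256) + (9/256)·log₂(9/256) + (45/128)·log₂(45/128) + (45/256)·log₂(45/256)]
  = 0.0938 + 0.4184 + 0.2873 + 0.0752 + 0.3625 + 0.2398 + 0.1698 + 0.5302 + 0.4409
  = 2.6179 bits

I(U;V) = H(U) + H(V) - H(U,V)
  = 1.4197 + 1.1982 - 2.6179
  = 0.0000 bits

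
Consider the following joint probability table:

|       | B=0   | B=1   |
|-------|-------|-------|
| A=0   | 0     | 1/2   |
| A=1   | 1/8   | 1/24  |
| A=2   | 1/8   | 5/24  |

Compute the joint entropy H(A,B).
H(A,B) = -Σ P(A,B) log₂ P(A,B), summed over the non-zero cells:
H(A,B) = -[(1/2)·log₂(1/2) + (1/8)·log₂(1/8) + (1/24)·log₂(1/24) + (1/8)·log₂(1/8) + (5/24)·log₂(5/24)]
  = 0.5000 + 0.3750 + 0.1910 + 0.3750 + 0.4715
  = 1.9125 bits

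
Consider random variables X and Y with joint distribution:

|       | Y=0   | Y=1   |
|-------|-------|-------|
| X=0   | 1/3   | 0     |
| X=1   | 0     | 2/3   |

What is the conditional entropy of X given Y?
Marginal P(Y) (column sums):
  P(Y=0) = 1/3 + 0 = 1/3
  P(Y=1) = 0 + 2/3 = 2/3

H(X|Y) = -Σ P(X,Y)·log₂ P(X|Y), where P(X|Y) = P(X,Y) / P(Y)
  (cells with P(X,Y) = 0 contribute 0)
  (X=0,Y=0): P(X|Y) = (1/3)/(1/3) = 1;  -(1/3)·log₂(1) = 0.0000
  (X=1,Y=1): P(X|Y) = (2/3)/(2/3) = 1;  -(2/3)·log₂(1) = 0.0000
H(X|Y) = 0.0000 + 0.0000
  = 0.0000 bits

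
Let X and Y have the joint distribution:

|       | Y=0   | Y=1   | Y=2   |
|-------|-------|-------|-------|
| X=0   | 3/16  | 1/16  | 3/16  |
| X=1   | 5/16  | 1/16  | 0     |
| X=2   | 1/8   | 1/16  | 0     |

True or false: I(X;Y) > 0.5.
Marginal P(X) (row sums):
  P(X=0) = 3/16 + 1/16 + 3/16 = 7/16
  P(X=1) = 5/16 + 1/16 + 0 = 3/8
  P(X=2) = 1/8 + 1/16 + 0 = 3/16
Marginal P(Y) (column sums):
  P(Y=0) = 3/16 + 5/16 + 1/8 = 5/8
  P(Y=1) = 1/16 + 1/16 + 1/16 = 3/16
  P(Y=2) = 3/16 + 0 + 0 = 3/16

H(X) = -[(7/16)·log₂(7/16) + (3/8)·log₂(3/8) + (3/16)·log₂(3/16)]
  = 0.5218 + 0.5306 + 0.4528
  = 1.5052 bits
H(Y) = -[(5/8)·log₂(5/8) + (3/16)·log₂(3/16) + (3/16)·log₂(3/16)]
  = 0.4238 + 0.4528 + 0.4528
  = 1.3294 bits
H(X,Y) = -[(3/16)·log₂(3/16) + (1/16)·log₂(1/16) + (3/16)·log₂(3/16) + (5/16)·log₂(5/16) + (1/16)·log₂(1/16) + (1/8)·log₂(1/8) + (1/16)·log₂(1/16)]
  = 0.4528 + 0.2500 + 0.4528 + 0.5244 + 0.2500 + 0.3750 + 0.2500
  = 2.5550 bits

I(X;Y) = H(X) + H(Y) - H(X,Y)
  = 1.5052 + 1.3294 - 2.5550
  = 0.2796 bits

False. I(X;Y) = 0.2796 bits, which is ≤ 0.5 bits.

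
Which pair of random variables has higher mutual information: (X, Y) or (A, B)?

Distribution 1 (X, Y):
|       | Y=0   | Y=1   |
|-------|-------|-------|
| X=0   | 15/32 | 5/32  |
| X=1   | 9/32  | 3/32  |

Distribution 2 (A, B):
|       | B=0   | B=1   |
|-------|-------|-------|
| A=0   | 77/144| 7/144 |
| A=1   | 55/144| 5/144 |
Distribution 1 (X, Y):
Marginal P(X) (row sums):
  P(X=0) = 15/32 + 5/32 = 5/8
  P(X=1) = 9/32 + 3/32 = 3/8
Marginal P(Y) (column sums):
  P(Y=0) = 15/32 + 9/32 = 3/4
  P(Y=1) = 5/32 + 3/32 = 1/4

H(X) = -[(5/8)·log₂(5/8) + (3/8)·log₂(3/8)]
  = 0.4238 + 0.5306
  = 0.9544 bits
H(Y) = -[(3/4)·log₂(3/4) + (1/4)·log₂(1/4)]
  = 0.3113 + 0.5000
  = 0.8113 bits
H(X,Y) = -[(15/32)·log₂(15/32) + (5/32)·log₂(5/32) + (9/32)·log₂(9/32) + (3/32)·log₂(3/32)]
  = 0.5124 + 0.4184 + 0.5147 + 0.3202
  = 1.7657 bits

I(X;Y) = H(X) + H(Y) - H(X,Y)
  = 0.9544 + 0.8113 - 1.7657
  = 0.0000 bits

Distribution 2 (A, B):
Marginal P(A) (row sums):
  P(A=0) = 77/144 + 7/144 = 7/12
  P(A=1) = 55/144 + 5/144 = 5/12
Marginal P(B) (column sums):
  P(B=0) = 77/144 + 55/144 = 11/12
  P(B=1) = 7/144 + 5/144 = 1/12

H(A) = -[(7/12)·log₂(7/12) + (5/12)·log₂(5/12)]
  = 0.4536 + 0.5263
  = 0.9799 bits
H(B) = -[(11/12)·log₂(11/12) + (1/12)·log₂(1/12)]
  = 0.1151 + 0.2987
  = 0.4138 bits
H(A,B) = -[(77/144)·log₂(77/144) + (7/144)·log₂(7/144) + (55/144)·log₂(55/144) + (5/144)·log₂(5/144)]
  = 0.4829 + 0.2121 + 0.5304 + 0.1683
  = 1.3937 bits

I(A;B) = H(A) + H(B) - H(A,B)
  = 0.9799 + 0.4138 - 1.3937
  = 0.0000 bits

Both joint tables factor as the product of their marginals, so I(X;Y) = I(A;B) = 0 bits: neither is larger (both pairs are independent).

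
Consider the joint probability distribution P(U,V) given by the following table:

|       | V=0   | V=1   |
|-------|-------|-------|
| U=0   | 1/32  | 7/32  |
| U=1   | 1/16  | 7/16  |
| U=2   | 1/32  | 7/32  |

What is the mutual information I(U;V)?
Marginal P(U) (row sums):
  P(U=0) = 1/32 + 7/32 = 1/4
  P(U=1) = 1/16 + 7/16 = 1/2
  P(U=2) = 1/32 + 7/32 = 1/4
Marginal P(V) (column sums):
  P(V=0) = 1/32 + 1/16 + 1/32 = 1/8
  P(V=1) = 7/32 + 7/16 + 7/32 = 7/8

H(U) = -[(1/4)·log₂(1/4) + (1/2)·log₂(1/2) + (1/4)·log₂(1/4)]
  = 0.5000 + 0.5000 + 0.5000
  = 1.5000 bits
H(V) = -[(1/8)·log₂(1/8) + (7/8)·log₂(7/8)]
  = 0.3750 + 0.1686
  = 0.5436 bits
H(U,V) = -[(1/32)·log₂(1/32) + (7/32)·log₂(7/32) + (1/16)·log₂(1/16) + (7/16)·log₂(7/16) + (1/32)·log₂(1/32) + (7/32)·log₂(7/32)]
  = 0.1563 + 0.4796 + 0.2500 + 0.5218 + 0.1563 + 0.4796
  = 2.0436 bits

I(U;V) = H(U) + H(V) - H(U,V)
  = 1.5000 + 0.5436 - 2.0436
  = 0.0000 bits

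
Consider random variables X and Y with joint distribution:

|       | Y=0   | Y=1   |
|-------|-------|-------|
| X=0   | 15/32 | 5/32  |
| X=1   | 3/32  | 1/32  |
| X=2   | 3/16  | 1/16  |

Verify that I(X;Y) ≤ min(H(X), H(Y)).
Marginal P(X) (row sums):
  P(X=0) = 15/32 + 5/32 = 5/8
  P(X=1) = 3/32 + 1/32 = 1/8
  P(X=2) = 3/16 + 1/16 = 1/4
Marginal P(Y) (column sums):
  P(Y=0) = 15/32 + 3/32 + 3/16 = 3/4
  P(Y=1) = 5/32 + 1/32 + 1/16 = 1/4

H(X) = -[(5/8)·log₂(5/8) + (1/8)·log₂(1/8) + (1/4)·log₂(1/4)]
  = 0.4238 + 0.3750 + 0.5000
  = 1.2988 bits
H(Y) = -[(3/4)·log₂(3/4) + (1/4)·log₂(1/4)]
  = 0.3113 + 0.5000
  = 0.8113 bits
H(X,Y) = -[(15/32)·log₂(15/32) + (5/32)·log₂(5/32) + (3/32)·log₂(3/32) + (1/32)·log₂(1/32) + (3/16)·log₂(3/16) + (1/16)·log₂(1/16)]
  = 0.5124 + 0.4184 + 0.3202 + 0.1563 + 0.4528 + 0.2500
  = 2.1101 bits

I(X;Y) = H(X) + H(Y) - H(X,Y)
  = 1.2988 + 0.8113 - 2.1101
  = 0.0000 bits

min(H(X), H(Y)) = min(1.2988, 0.8113) = 0.8113 bits
Since 0.0000 ≤ 0.8113, the bound is satisfied ✓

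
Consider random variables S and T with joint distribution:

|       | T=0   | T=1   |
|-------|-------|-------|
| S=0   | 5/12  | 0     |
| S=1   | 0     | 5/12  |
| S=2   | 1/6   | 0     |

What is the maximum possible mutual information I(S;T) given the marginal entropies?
The upper bound on mutual information is I(S;T) ≤ min(H(S), H(T)).

Marginal P(S) (row sums):
  P(S=0) = 5/12 + 0 = 5/12
  P(S=1) = 0 + 5/12 = 5/12
  P(S=2) = 1/6 + 0 = 1/6
Marginal P(T) (column sums):
  P(T=0) = 5/12 + 0 + 1/6 = 7/12
  P(T=1) = 0 + 5/12 + 0 = 5/12

H(S) = -[(5/12)·log₂(5/12) + (5/12)·log₂(5/12) + (1/6)·log₂(1/6)]
  = 0.5263 + 0.5263 + 0.4308
  = 1.4834 bits
H(T) = -[(7/12)·log₂(7/12) + (5/12)·log₂(5/12)]
  = 0.4536 + 0.5263
  = 0.9799 bits

Maximum possible I(S;T) = min(1.4834, 0.9799) = 0.9799 bits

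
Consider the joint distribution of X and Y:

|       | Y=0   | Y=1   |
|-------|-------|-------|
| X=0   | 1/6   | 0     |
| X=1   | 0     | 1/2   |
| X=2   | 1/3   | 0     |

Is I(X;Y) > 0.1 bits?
Marginal P(X) (row sums):
  P(X=0) = 1/6 + 0 = 1/6
  P(X=1) = 0 + 1/2 = 1/2
  P(X=2) = 1/3 + 0 = 1/3
Marginal P(Y) (column sums):
  P(Y=0) = 1/6 + 0 + 1/3 = 1/2
  P(Y=1) = 0 + 1/2 + 0 = 1/2

H(X) = -[(1/6)·log₂(1/6) + (1/2)·log₂(1/2) + (1/3)·log₂(1/3)]
  = 0.4308 + 0.5000 + 0.5283
  = 1.4591 bits
H(Y) = -[(1/2)·log₂(1/2) + (1/2)·log₂(1/2)]
  = 0.5000 + 0.5000
  = 1.0000 bits
H(X,Y) = -[(1/6)·log₂(1/6) + (1/2)·log₂(1/2) + (1/3)·log₂(1/3)]
  = 0.4308 + 0.5000 + 0.5283
  = 1.4591 bits

I(X;Y) = H(X) + H(Y) - H(X,Y)
  = 1.4591 + 1.0000 - 1.4591
  = 1.0000 bits

Yes. I(X;Y) = 1.0000 bits, which is > 0.1 bits.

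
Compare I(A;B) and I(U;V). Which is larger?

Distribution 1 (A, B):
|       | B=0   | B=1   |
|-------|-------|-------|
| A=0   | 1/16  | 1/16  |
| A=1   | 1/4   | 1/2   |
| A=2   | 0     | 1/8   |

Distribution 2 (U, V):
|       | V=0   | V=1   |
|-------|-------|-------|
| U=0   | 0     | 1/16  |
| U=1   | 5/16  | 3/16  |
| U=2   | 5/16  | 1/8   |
Distribution 1 (A, B):
Marginal P(A) (row sums):
  P(A=0) = 1/16 + 1/16 = 1/8
  P(A=1) = 1/4 + 1/2 = 3/4
  P(A=2) = 0 + 1/8 = 1/8
Marginal P(B) (column sums):
  P(B=0) = 1/16 + 1/4 + 0 = 5/16
  P(B=1) = 1/16 + 1/2 + 1/8 = 11/16

H(A) = -[(1/8)·log₂(1/8) + (3/4)·log₂(3/4) + (1/8)·log₂(1/8)]
  = 0.3750 + 0.3113 + 0.3750
  = 1.0613 bits
H(B) = -[(5/16)·log₂(5/16) + (11/16)·log₂(11/16)]
  = 0.5244 + 0.3716
  = 0.8960 bits
H(A,B) = -[(1/16)·log₂(1/16) + (1/16)·log₂(1/16) + (1/4)·log₂(1/4) + (1/2)·log₂(1/2) + (1/8)·log₂(1/8)]
  = 0.2500 + 0.2500 + 0.5000 + 0.5000 + 0.3750
  = 1.8750 bits

I(A;B) = H(A) + H(B) - H(A,B)
  = 1.0613 + 0.8960 - 1.8750
  = 0.0823 bits

Distribution 2 (U, V):
Marginal P(U) (row sums):
  P(U=0) = 0 + 1/16 = 1/16
  P(U=1) = 5/16 + 3/16 = 1/2
  P(U=2) = 5/16 + 1/8 = 7/16
Marginal P(V) (column sums):
  P(V=0) = 0 + 5/16 + 5/16 = 5/8
  P(V=1) = 1/16 + 3/16 + 1/8 = 3/8

H(U) = -[(1/16)·log₂(1/16) + (1/2)·log₂(1/2) + (7/16)·log₂(7/16)]
  = 0.2500 + 0.5000 + 0.5218
  = 1.2718 bits
H(V) = -[(5/8)·log₂(5/8) + (3/8)·log₂(3/8)]
  = 0.4238 + 0.5306
  = 0.9544 bits
H(U,V) = -[(1/16)·log₂(1/16) + (5/16)·log₂(5/16) + (3/16)·log₂(3/16) + (5/16)·log₂(5/16) + (1/8)·log₂(1/8)]
  = 0.2500 + 0.5244 + 0.4528 + 0.5244 + 0.3750
  = 2.1266 bits

I(U;V) = H(U) + H(V) - H(U,V)
  = 1.2718 + 0.9544 - 2.1266
  = 0.0996 bits

I(U;V) = 0.0996 bits > I(A;B) = 0.0823 bits, so (U, V) has the higher mutual information (stronger dependence).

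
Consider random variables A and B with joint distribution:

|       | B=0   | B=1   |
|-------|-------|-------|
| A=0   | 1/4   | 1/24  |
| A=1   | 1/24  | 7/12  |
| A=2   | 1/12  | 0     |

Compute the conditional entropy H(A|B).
Marginal P(B) (column sums):
  P(B=0) = 1/4 + 1/24 + 1/12 = 3/8
  P(B=1) = 1/24 + 7/12 + 0 = 5/8

H(A|B) = -Σ P(A,B)·log₂ P(A|B), where P(A|B) = P(A,B) / P(B)
  (cells with P(A,B) = 0 contribute 0)
  (A=0,B=0): P(A|B) = (1/4)/(3/8) = 2/3;  -(1/4)·log₂(2/3) = 0.1462
  (A=0,B=1): P(A|B) = (1/24)/(5/8) = 1/15;  -(1/24)·log₂(1/15) = 0.1628
  (A=1,B=0): P(A|B) = (1/24)/(3/8) = 1/9;  -(1/24)·log₂(1/9) = 0.1321
  (A=1,B=1): P(A|B) = (7/12)/(5/8) = 14/15;  -(7/12)·log₂(14/15) = 0.0581
  (A=2,B=0): P(A|B) = (1/12)/(3/8) = 2/9;  -(1/12)·log₂(2/9) = 0.1808
H(A|B) = 0.1462 + 0.1628 + 0.1321 + 0.0581 + 0.1808
  = 0.6800 bits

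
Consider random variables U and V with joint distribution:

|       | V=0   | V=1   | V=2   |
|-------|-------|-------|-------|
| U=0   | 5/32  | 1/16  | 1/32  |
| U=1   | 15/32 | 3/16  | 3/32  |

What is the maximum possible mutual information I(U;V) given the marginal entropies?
The upper bound on mutual information is I(U;V) ≤ min(H(U), H(V)).

Marginal P(U) (row sums):
  P(U=0) = 5/32 + 1/16 + 1/32 = 1/4
  P(U=1) = 15/32 + 3/16 + 3/32 = 3/4
Marginal P(V) (column sums):
  P(V=0) = 5/32 + 15/32 = 5/8
  P(V=1) = 1/16 + 3/16 = 1/4
  P(V=2) = 1/32 + 3/32 = 1/8

H(U) = -[(1/4)·log₂(1/4) + (3/4)·log₂(3/4)]
  = 0.5000 + 0.3113
  = 0.8113 bits
H(V) = -[(5/8)·log₂(5/8) + (1/4)·log₂(1/4) + (1/8)·log₂(1/8)]
  = 0.4238 + 0.5000 + 0.3750
  = 1.2988 bits

Maximum possible I(U;V) = min(0.8113, 1.2988) = 0.8113 bits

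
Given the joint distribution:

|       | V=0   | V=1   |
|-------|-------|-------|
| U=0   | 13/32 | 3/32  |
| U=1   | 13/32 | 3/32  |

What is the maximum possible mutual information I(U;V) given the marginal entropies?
The upper bound on mutual information is I(U;V) ≤ min(H(U), H(V)).

Marginal P(U) (row sums):
  P(U=0) = 13/32 + 3/32 = 1/2
  P(U=1) = 13/32 + 3/32 = 1/2
Marginal P(V) (column sums):
  P(V=0) = 13/32 + 13/32 = 13/16
  P(V=1) = 3/32 + 3/32 = 3/16

H(U) = -[(1/2)·log₂(1/2) + (1/2)·log₂(1/2)]
  = 0.5000 + 0.5000
  = 1.0000 bits
H(V) = -[(13/16)·log₂(13/16) + (3/16)·log₂(3/16)]
  = 0.2434 + 0.4528
  = 0.6962 bits

Maximum possible I(U;V) = min(1.0000, 0.6962) = 0.6962 bits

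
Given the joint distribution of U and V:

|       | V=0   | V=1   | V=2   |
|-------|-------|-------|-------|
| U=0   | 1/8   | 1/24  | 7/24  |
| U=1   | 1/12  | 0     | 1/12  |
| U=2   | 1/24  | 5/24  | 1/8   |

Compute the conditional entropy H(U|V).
Marginal P(V) (column sums):
  P(V=0) = 1/8 + 1/12 + 1/24 = 1/4
  P(V=1) = 1/24 + 0 + 5/24 = 1/4
  P(V=2) = 7/24 + 1/12 + 1/8 = 1/2

H(U|V) = -Σ P(U,V)·log₂ P(U|V), where P(U|V) = P(U,V) / P(V)
  (cells with P(U,V) = 0 contribute 0)
  (U=0,V=0): P(U|V) = (1/8)/(1/4) = 1/2;  -(1/8)·log₂(1/2) = 0.1250
  (U=0,V=1): P(U|V) = (1/24)/(1/4) = 1/6;  -(1/24)·log₂(1/6) = 0.1077
  (U=0,V=2): P(U|V) = (7/24)/(1/2) = 7/12;  -(7/24)·log₂(7/12) = 0.2268
  (U=1,V=0): P(U|V) = (1/12)/(1/4) = 1/3;  -(1/12)·log₂(1/3) = 0.1321
  (U=1,V=2): P(U|V) = (1/12)/(1/2) = 1/6;  -(1/12)·log₂(1/6) = 0.2154
  (U=2,V=0): P(U|V) = (1/24)/(1/4) = 1/6;  -(1/24)·log₂(1/6) = 0.1077
  (U=2,V=1): P(U|V) = (5/24)/(1/4) = 5/6;  -(5/24)·log₂(5/6) = 0.0548
  (U=2,V=2): P(U|V) = (1/8)/(1/2) = 1/4;  -(1/8)·log₂(1/4) = 0.2500
H(U|V) = 0.1250 + 0.1077 + 0.2268 + 0.1321 + 0.2154 + 0.1077 + 0.0548 + 0.2500
  = 1.2195 bits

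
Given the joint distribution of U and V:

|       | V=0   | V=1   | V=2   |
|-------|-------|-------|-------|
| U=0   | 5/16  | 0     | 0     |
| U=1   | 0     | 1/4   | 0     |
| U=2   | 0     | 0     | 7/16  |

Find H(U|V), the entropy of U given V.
Marginal P(V) (column sums):
  P(V=0) = 5/16 + 0 + 0 = 5/16
  P(V=1) = 0 + 1/4 + 0 = 1/4
  P(V=2) = 0 + 0 + 7/16 = 7/16

H(U|V) = -Σ P(U,V)·log₂ P(U|V), where P(U|V) = P(U,V) / P(V)
  (cells with P(U,V) = 0 contribute 0)
  (U=0,V=0): P(U|V) = (5/16)/(5/16) = 1;  -(5/16)·log₂(1) = 0.0000
  (U=1,V=1): P(U|V) = (1/4)/(1/4) = 1;  -(1/4)·log₂(1) = 0.0000
  (U=2,V=2): P(U|V) = (7/16)/(7/16) = 1;  -(7/16)·log₂(1) = 0.0000
H(U|V) = 0.0000 + 0.0000 + 0.0000
  = 0.0000 bits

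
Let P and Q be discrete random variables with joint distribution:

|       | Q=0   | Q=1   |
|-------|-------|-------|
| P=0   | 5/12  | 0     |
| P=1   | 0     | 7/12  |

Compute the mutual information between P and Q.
Marginal P(P) (row sums):
  P(P=0) = 5/12 + 0 = 5/12
  P(P=1) = 0 + 7/12 = 7/12
Marginal P(Q) (column sums):
  P(Q=0) = 5/12 + 0 = 5/12
  P(Q=1) = 0 + 7/12 = 7/12

H(P) = -[(5/12)·log₂(5/12) + (7/12)·log₂(7/12)]
  = 0.5263 + 0.4536
  = 0.9799 bits
H(Q) = -[(5/12)·log₂(5/12) + (7/12)·log₂(7/12)]
  = 0.5263 + 0.4536
  = 0.9799 bits
H(P,Q) = -[(5/12)·log₂(5/12) + (7/12)·log₂(7/12)]
  = 0.5263 + 0.4536
  = 0.9799 bits

I(P;Q) = H(P) + H(Q) - H(P,Q)
  = 0.9799 + 0.9799 - 0.9799
  = 0.9799 bits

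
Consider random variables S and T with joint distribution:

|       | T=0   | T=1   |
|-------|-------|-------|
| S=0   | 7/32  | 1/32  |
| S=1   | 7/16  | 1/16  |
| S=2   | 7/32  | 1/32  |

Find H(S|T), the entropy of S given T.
Marginal P(T) (column sums):
  P(T=0) = 7/32 + 7/16 + 7/32 = 7/8
  P(T=1) = 1/32 + 1/16 + 1/32 = 1/8

H(S|T) = -Σ P(S,T)·log₂ P(S|T), where P(S|T) = P(S,T) / P(T)
  (S=0,T=0): P(S|T) = (7/32)/(7/8) = 1/4;  -(7/32)·log₂(1/4) = 0.4375
  (S=0,T=1): P(S|T) = (1/32)/(1/8) = 1/4;  -(1/32)·log₂(1/4) = 0.0625
  (S=1,T=0): P(S|T) = (7/16)/(7/8) = 1/2;  -(7/16)·log₂(1/2) = 0.4375
  (S=1,T=1): P(S|T) = (1/16)/(1/8) = 1/2;  -(1/16)·log₂(1/2) = 0.0625
  (S=2,T=0): P(S|T) = (7/32)/(7/8) = 1/4;  -(7/32)·log₂(1/4) = 0.4375
  (S=2,T=1): P(S|T) = (1/32)/(1/8) = 1/4;  -(1/32)·log₂(1/4) = 0.0625
H(S|T) = 0.4375 + 0.0625 + 0.4375 + 0.0625 + 0.4375 + 0.0625
  = 1.5000 bits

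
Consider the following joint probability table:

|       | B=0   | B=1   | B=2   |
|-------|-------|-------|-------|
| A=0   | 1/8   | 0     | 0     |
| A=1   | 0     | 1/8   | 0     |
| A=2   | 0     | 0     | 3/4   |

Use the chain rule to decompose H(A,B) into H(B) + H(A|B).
By the chain rule: H(A,B) = H(B) + H(A|B)

Marginal P(B) (column sums):
  P(B=0) = 1/8 + 0 + 0 = 1/8
  P(B=1) = 0 + 1/8 + 0 = 1/8
  P(B=2) = 0 + 0 + 3/4 = 3/4
H(B) = -[(1/8)·log₂(1/8) + (1/8)·log₂(1/8) + (3/4)·log₂(3/4)]
  = 0.3750 + 0.3750 + 0.3113
  = 1.0613 bits
H(A|B) = -Σ P(A,B)·log₂ P(A|B), where P(A|B) = P(A,B) / P(B)
  (cells with P(A,B) = 0 contribute 0)
  (A=0,B=0): P(A|B) = (1/8)/(1/8) = 1;  -(1/8)·log₂(1) = 0.0000
  (A=1,B=1): P(A|B) = (1/8)/(1/8) = 1;  -(1/8)·log₂(1) = 0.0000
  (A=2,B=2): P(A|B) = (3/4)/(3/4) = 1;  -(3/4)·log₂(1) = 0.0000
H(A|B) = 0.0000 + 0.0000 + 0.0000
  = 0.0000 bits

H(A,B) = H(B) + H(A|B) = 1.0613 + 0.0000 = 1.0613 bits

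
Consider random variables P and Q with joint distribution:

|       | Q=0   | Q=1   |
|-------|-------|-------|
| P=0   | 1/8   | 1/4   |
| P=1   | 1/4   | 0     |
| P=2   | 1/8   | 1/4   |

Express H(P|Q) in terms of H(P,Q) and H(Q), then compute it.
H(P|Q) = H(P,Q) - H(Q)

Marginal P(Q) (column sums):
  P(Q=0) = 1/8 + 1/4 + 1/8 = 1/2
  P(Q=1) = 1/4 + 0 + 1/4 = 1/2

H(P,Q) = -[(1/8)·log₂(1/8) + (1/4)·log₂(1/4) + (1/4)·log₂(1/4) + (1/8)·log₂(1/8) + (1/4)·log₂(1/4)]
  = 0.3750 + 0.5000 + 0.5000 + 0.3750 + 0.5000
  = 2.2500 bits
H(Q) = -[(1/2)·log₂(1/2) + (1/2)·log₂(1/2)]
  = 0.5000 + 0.5000
  = 1.0000 bits

H(P|Q) = 2.2500 - 1.0000 = 1.2500 bits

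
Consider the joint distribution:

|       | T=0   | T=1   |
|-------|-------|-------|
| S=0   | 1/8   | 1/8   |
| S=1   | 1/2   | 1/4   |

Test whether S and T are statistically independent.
Marginal P(S) (row sums):
  P(S=0) = 1/8 + 1/8 = 1/4
  P(S=1) = 1/2 + 1/4 = 3/4
Marginal P(T) (column sums):
  P(T=0) = 1/8 + 1/2 = 5/8
  P(T=1) = 1/8 + 1/4 = 3/8

S and T are independent iff P(S=i,T=j) = P(S=i)·P(T=j) for every cell.
  P(S=0)·P(T=0) = 1/4 × 5/8 = 5/32, but P(S=0,T=0) = 1/8 ✗

No, S and T are not independent. Quantitatively, I(S;T) > 0:

H(S) = -[(1/4)·log₂(1/4) + (3/4)·log₂(3/4)]
  = 0.5000 + 0.3113
  = 0.8113 bits
H(T) = -[(5/8)·log₂(5/8) + (3/8)·log₂(3/8)]
  = 0.4238 + 0.5306
  = 0.9544 bits
H(S,T) = -[(1/8)·log₂(1/8) + (1/8)·log₂(1/8) + (1/2)·log₂(1/2) + (1/4)·log₂(1/4)]
  = 0.3750 + 0.3750 + 0.5000 + 0.5000
  = 1.7500 bits
I(S;T) = H(S) + H(T) - H(S,T) = 0.8113 + 0.9544 - 1.7500 = 0.0157 bits > 0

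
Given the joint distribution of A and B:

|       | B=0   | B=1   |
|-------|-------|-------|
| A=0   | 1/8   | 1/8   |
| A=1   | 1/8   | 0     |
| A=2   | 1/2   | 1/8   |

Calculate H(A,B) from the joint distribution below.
H(A,B) = -Σ P(A,B) log₂ P(A,B), summed over the non-zero cells:
H(A,B) = -[(1/8)·log₂(1/8) + (1/8)·log₂(1/8) + (1/8)·log₂(1/8) + (1/2)·log₂(1/2) + (1/8)·log₂(1/8)]
  = 0.3750 + 0.3750 + 0.3750 + 0.5000 + 0.3750
  = 2.0000 bits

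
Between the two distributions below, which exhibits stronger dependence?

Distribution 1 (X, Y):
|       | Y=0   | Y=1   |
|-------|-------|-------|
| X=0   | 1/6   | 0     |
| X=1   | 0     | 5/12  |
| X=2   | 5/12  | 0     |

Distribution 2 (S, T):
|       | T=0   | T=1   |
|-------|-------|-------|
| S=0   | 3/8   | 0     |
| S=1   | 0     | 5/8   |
Distribution 1 (X, Y):
Marginal P(X) (row sums):
  P(X=0) = 1/6 + 0 = 1/6
  P(X=1) = 0 + 5/12 = 5/12
  P(X=2) = 5/12 + 0 = 5/12
Marginal P(Y) (column sums):
  P(Y=0) = 1/6 + 0 + 5/12 = 7/12
  P(Y=1) = 0 + 5/12 + 0 = 5/12

H(X) = -[(1/6)·log₂(1/6) + (5/12)·log₂(5/12) + (5/12)·log₂(5/12)]
  = 0.4308 + 0.5263 + 0.5263
  = 1.4834 bits
H(Y) = -[(7/12)·log₂(7/12) + (5/12)·log₂(5/12)]
  = 0.4536 + 0.5263
  = 0.9799 bits
H(X,Y) = -[(1/6)·log₂(1/6) + (5/12)·log₂(5/12) + (5/12)·log₂(5/12)]
  = 0.4308 + 0.5263 + 0.5263
  = 1.4834 bits

I(X;Y) = H(X) + H(Y) - H(X,Y)
  = 1.4834 + 0.9799 - 1.4834
  = 0.9799 bits

Distribution 2 (S, T):
Marginal P(S) (row sums):
  P(S=0) = 3/8 + 0 = 3/8
  P(S=1) = 0 + 5/8 = 5/8
Marginal P(T) (column sums):
  P(T=0) = 3/8 + 0 = 3/8
  P(T=1) = 0 + 5/8 = 5/8

H(S) = -[(3/8)·log₂(3/8) + (5/8)·log₂(5/8)]
  = 0.5306 + 0.4238
  = 0.9544 bits
H(T) = -[(3/8)·log₂(3/8) + (5/8)·log₂(5/8)]
  = 0.5306 + 0.4238
  = 0.9544 bits
H(S,T) = -[(3/8)·log₂(3/8) + (5/8)·log₂(5/8)]
  = 0.5306 + 0.4238
  = 0.9544 bits

I(S;T) = H(S) + H(T) - H(S,T)
  = 0.9544 + 0.9544 - 0.9544
  = 0.9544 bits

I(X;Y) = 0.9799 bits > I(S;T) = 0.9544 bits, so (X, Y) has the higher mutual information (stronger dependence).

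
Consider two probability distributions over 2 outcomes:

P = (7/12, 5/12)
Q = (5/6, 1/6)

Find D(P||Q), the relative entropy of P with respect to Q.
D(P||Q) = Σ P(i) log₂(P(i)/Q(i))
  i=0: (7/12) × log₂((7/12)/(5/6)) = (7/12) × log₂(7/10) = -0.3002
  i=1: (5/12) × log₂((5/12)/(1/6)) = (5/12) × log₂(5/2) = 0.5508
D(P||Q) = -0.3002 + 0.5508
  = 0.2506 bits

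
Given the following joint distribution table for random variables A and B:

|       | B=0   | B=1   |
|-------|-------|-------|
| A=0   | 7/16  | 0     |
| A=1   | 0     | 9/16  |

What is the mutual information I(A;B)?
Marginal P(A) (row sums):
  P(A=0) = 7/16 + 0 = 7/16
  P(A=1) = 0 + 9/16 = 9/16
Marginal P(B) (column sums):
  P(B=0) = 7/16 + 0 = 7/16
  P(B=1) = 0 + 9/16 = 9/16

H(A) = -[(7/16)·log₂(7/16) + (9/16)·log₂(9/16)]
  = 0.5218 + 0.4669
  = 0.9887 bits
H(B) = -[(7/16)·log₂(7/16) + (9/16)·log₂(9/16)]
  = 0.5218 + 0.4669
  = 0.9887 bits
H(A,B) = -[(7/16)·log₂(7/16) + (9/16)·log₂(9/16)]
  = 0.5218 + 0.4669
  = 0.9887 bits

I(A;B) = H(A) + H(B) - H(A,B)
  = 0.9887 + 0.9887 - 0.9887
  = 0.9887 bits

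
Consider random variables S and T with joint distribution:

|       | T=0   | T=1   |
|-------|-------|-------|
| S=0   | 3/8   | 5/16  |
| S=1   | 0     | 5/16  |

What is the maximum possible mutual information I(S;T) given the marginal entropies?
The upper bound on mutual information is I(S;T) ≤ min(H(S), H(T)).

Marginal P(S) (row sums):
  P(S=0) = 3/8 + 5/16 = 11/16
  P(S=1) = 0 + 5/16 = 5/16
Marginal P(T) (column sums):
  P(T=0) = 3/8 + 0 = 3/8
  P(T=1) = 5/16 + 5/16 = 5/8

H(S) = -[(11/16)·log₂(11/16) + (5/16)·log₂(5/16)]
  = 0.3716 + 0.5244
  = 0.8960 bits
H(T) = -[(3/8)·log₂(3/8) + (5/8)·log₂(5/8)]
  = 0.5306 + 0.4238
  = 0.9544 bits

Maximum possible I(S;T) = min(0.8960, 0.9544) = 0.8960 bits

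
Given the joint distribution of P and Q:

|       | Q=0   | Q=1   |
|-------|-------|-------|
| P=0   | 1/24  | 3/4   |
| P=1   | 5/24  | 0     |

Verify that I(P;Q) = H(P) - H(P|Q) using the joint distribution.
Left side, from I(P;Q) = H(P) + H(Q) - H(P,Q):
Marginal P(P) (row sums):
  P(P=0) = 1/24 + 3/4 = 19/24
  P(P=1) = 5/24 + 0 = 5/24
Marginal P(Q) (column sums):
  P(Q=0) = 1/24 + 5/24 = 1/4
  P(Q=1) = 3/4 + 0 = 3/4

H(P) = -[(19/24)·log₂(19/24) + (5/24)·log₂(5/24)]
  = 0.2668 + 0.4715
  = 0.7383 bits
H(Q) = -[(1/4)·log₂(1/4) + (3/4)·log₂(3/4)]
  = 0.5000 + 0.3113
  = 0.8113 bits
H(P,Q) = -[(1/24)·log₂(1/24) + (3/4)·log₂(3/4) + (5/24)·log₂(5/24)]
  = 0.1910 + 0.3113 + 0.4715
  = 0.9738 bits

I(P;Q) = H(P) + H(Q) - H(P,Q)
  = 0.7383 + 0.8113 - 0.9738
  = 0.5758 bits

Right side, with H(P|Q) computed directly from the conditional probabilities:
H(P|Q) = -Σ P(P,Q)·log₂ P(P|Q), where P(P|Q) = P(P,Q) / P(Q)
  (cells with P(P,Q) = 0 contribute 0)
  (P=0,Q=0): P(P|Q) = (1/24)/(1/4) = 1/6;  -(1/24)·log₂(1/6) = 0.1077
  (P=0,Q=1): P(P|Q) = (3/4)/(3/4) = 1;  -(3/4)·log₂(1) = 0.0000
  (P=1,Q=0): P(P|Q) = (5/24)/(1/4) = 5/6;  -(5/24)·log₂(5/6) = 0.0548
H(P|Q) = 0.1077 + 0.0000 + 0.0548
  = 0.1625 bits
H(P) - H(P|Q) = 0.7383 - 0.1625 = 0.5758 bits

Both sides equal 0.5758 bits, so I(P;Q) = H(P) - H(P|Q) ✓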